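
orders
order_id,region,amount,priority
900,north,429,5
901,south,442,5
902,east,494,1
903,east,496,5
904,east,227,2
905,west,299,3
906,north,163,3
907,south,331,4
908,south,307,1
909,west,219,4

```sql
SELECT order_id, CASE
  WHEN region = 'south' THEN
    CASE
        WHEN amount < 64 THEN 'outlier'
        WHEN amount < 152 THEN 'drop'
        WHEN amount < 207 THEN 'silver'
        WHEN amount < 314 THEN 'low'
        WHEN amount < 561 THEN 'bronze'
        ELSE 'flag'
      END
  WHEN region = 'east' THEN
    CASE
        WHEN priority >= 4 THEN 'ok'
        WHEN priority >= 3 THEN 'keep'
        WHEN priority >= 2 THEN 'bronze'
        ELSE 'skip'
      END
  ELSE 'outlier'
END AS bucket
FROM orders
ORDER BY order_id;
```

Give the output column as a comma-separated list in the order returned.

outlier, bronze, skip, ok, bronze, outlier, outlier, bronze, low, outlier

order_id=900: region='north' → outer ELSE → outlier
order_id=901: region='south' → inner[amount < 561] → bronze
order_id=902: region='east' → inner[ELSE] → skip
order_id=903: region='east' → inner[priority >= 4] → ok
order_id=904: region='east' → inner[priority >= 2] → bronze
order_id=905: region='west' → outer ELSE → outlier
order_id=906: region='north' → outer ELSE → outlier
order_id=907: region='south' → inner[amount < 561] → bronze
order_id=908: region='south' → inner[amount < 314] → low
order_id=909: region='west' → outer ELSE → outlier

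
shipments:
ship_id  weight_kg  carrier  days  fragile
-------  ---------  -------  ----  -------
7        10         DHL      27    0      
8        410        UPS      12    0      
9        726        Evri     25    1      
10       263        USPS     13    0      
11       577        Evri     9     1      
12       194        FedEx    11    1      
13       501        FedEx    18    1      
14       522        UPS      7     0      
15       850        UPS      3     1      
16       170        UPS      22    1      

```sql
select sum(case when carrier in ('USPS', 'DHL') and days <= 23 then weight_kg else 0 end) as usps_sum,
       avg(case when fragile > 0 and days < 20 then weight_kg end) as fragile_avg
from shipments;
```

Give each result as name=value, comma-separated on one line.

usps_sum=263, fragile_avg=530.5

[usps_sum: carrier in ('USPS', 'DHL') and days <= 23]
ship_id=7: ✗
ship_id=8: ✗
ship_id=9: ✗
ship_id=10: ✓ → 263
ship_id=11: ✗
ship_id=12: ✗
ship_id=13: ✗
ship_id=14: ✗
ship_id=15: ✗
ship_id=16: ✗
usps_sum = 263
—
[fragile_avg: fragile > 0 and days < 20]
ship_id=7: ✗
ship_id=8: ✗
ship_id=9: ✗
ship_id=10: ✗
ship_id=11: ✓ → 577
ship_id=12: ✓ → 194
ship_id=13: ✓ → 501
ship_id=14: ✗
ship_id=15: ✓ → 850
ship_id=16: ✗
fragile_avg = (577 + 194 + 501 + 850) / 4 = 530.5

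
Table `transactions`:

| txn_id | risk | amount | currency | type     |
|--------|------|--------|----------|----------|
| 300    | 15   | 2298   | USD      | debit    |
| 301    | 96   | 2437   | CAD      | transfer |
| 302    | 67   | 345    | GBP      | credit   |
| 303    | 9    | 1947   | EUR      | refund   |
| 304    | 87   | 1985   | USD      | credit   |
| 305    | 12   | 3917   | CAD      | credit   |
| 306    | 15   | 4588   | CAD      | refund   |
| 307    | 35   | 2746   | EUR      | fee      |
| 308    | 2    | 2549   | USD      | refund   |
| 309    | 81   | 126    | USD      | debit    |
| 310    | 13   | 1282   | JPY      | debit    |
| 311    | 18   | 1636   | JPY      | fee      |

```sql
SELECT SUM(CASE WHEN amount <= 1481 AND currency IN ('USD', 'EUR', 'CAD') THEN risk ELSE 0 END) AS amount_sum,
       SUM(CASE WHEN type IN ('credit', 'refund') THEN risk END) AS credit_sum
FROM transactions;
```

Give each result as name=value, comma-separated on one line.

amount_sum=81, credit_sum=192

[amount_sum: amount <= 1481 AND currency IN ('USD', 'EUR', 'CAD')]
txn_id=300: ✗
txn_id=301: ✗
txn_id=302: ✗
txn_id=303: ✗
txn_id=304: ✗
txn_id=305: ✗
txn_id=306: ✗
txn_id=307: ✗
txn_id=308: ✗
txn_id=309: ✓ → 81
txn_id=310: ✗
txn_id=311: ✗
amount_sum = 81
—
[credit_sum: type IN ('credit', 'refund')]
txn_id=300: ✗
txn_id=301: ✗
txn_id=302: ✓ → 67
txn_id=303: ✓ → 9
txn_id=304: ✓ → 87
txn_id=305: ✓ → 12
txn_id=306: ✓ → 15
txn_id=307: ✗
txn_id=308: ✓ → 2
txn_id=309: ✗
txn_id=310: ✗
txn_id=311: ✗
credit_sum = 67 + 9 + 87 + 12 + 15 + 2 = 192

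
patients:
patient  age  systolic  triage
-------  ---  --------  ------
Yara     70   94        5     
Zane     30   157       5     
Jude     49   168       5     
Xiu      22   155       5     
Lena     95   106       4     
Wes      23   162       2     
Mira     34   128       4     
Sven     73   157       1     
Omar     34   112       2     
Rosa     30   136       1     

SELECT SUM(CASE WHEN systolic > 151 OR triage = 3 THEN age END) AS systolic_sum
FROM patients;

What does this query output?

197

patient=Yara: ✗
patient=Zane: ✓ → 30
patient=Jude: ✓ → 49
patient=Xiu: ✓ → 22
patient=Lena: ✗
patient=Wes: ✓ → 23
patient=Mira: ✗
patient=Sven: ✓ → 73
patient=Omar: ✗
patient=Rosa: ✗
systolic_sum = 30 + 49 + 22 + 23 + 73 = 197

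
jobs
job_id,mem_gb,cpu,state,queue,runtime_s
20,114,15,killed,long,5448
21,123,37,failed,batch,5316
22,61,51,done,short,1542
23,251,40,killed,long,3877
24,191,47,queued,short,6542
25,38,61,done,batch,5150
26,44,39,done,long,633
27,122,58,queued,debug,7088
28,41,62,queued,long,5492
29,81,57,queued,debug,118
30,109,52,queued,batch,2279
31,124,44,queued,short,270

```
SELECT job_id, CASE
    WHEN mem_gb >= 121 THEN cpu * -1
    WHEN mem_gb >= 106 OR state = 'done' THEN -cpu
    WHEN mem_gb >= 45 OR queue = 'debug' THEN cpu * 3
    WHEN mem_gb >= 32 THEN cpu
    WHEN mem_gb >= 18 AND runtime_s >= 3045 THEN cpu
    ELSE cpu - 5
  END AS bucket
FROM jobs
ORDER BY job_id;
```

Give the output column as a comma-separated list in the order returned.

-15, -37, -51, -40, -47, -61, -39, -58, 62, 171, -52, -44

job_id=20: mem_gb >= 106 OR state = 'done' → -15
job_id=21: mem_gb >= 121 → -37
job_id=22: mem_gb >= 106 OR state = 'done' → -51
job_id=23: mem_gb >= 121 → -40
job_id=24: mem_gb >= 121 → -47
job_id=25: mem_gb >= 106 OR state = 'done' → -61
job_id=26: mem_gb >= 106 OR state = 'done' → -39
job_id=27: mem_gb >= 121 → -58
job_id=28: mem_gb >= 32 → 62
job_id=29: mem_gb >= 45 OR queue = 'debug' → 171
job_id=30: mem_gb >= 106 OR state = 'done' → -52
job_id=31: mem_gb >= 121 → -44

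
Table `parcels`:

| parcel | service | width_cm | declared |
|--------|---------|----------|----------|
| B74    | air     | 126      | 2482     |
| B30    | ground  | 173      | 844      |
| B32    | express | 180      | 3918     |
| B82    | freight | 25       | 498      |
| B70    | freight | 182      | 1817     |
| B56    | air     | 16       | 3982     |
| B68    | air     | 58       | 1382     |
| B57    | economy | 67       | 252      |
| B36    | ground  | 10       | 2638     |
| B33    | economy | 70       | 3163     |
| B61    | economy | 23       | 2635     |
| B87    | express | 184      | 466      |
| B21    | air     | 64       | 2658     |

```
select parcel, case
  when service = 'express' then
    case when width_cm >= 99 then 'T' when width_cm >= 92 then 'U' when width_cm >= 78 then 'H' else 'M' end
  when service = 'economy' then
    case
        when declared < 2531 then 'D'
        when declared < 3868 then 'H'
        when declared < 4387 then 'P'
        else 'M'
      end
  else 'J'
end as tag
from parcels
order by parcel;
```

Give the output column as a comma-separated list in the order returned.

J, J, T, H, J, J, D, H, J, J, J, J, T

parcel=B21: service='air' → outer ELSE → J
parcel=B30: service='ground' → outer ELSE → J
parcel=B32: service='express' → inner[width_cm >= 99] → T
parcel=B33: service='economy' → inner[declared < 3868] → H
parcel=B36: service='ground' → outer ELSE → J
parcel=B56: service='air' → outer ELSE → J
parcel=B57: service='economy' → inner[declared < 2531] → D
parcel=B61: service='economy' → inner[declared < 3868] → H
parcel=B68: service='air' → outer ELSE → J
parcel=B70: service='freight' → outer ELSE → J
parcel=B74: service='air' → outer ELSE → J
parcel=B82: service='freight' → outer ELSE → J
parcel=B87: service='express' → inner[width_cm >= 99] → T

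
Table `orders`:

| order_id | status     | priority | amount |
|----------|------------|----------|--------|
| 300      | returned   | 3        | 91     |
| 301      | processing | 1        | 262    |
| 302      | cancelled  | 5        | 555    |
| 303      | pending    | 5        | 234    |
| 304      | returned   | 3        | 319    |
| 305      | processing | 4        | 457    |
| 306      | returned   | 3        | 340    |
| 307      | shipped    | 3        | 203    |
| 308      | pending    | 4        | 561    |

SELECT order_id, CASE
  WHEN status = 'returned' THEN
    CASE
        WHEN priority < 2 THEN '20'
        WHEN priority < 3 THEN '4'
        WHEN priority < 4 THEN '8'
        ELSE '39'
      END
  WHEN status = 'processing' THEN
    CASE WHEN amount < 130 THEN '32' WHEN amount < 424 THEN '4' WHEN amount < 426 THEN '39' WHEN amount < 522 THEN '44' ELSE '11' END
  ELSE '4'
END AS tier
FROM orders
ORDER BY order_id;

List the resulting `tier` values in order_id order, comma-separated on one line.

8, 4, 4, 4, 8, 44, 8, 4, 4

order_id=300: status='returned' → inner[priority < 4] → 8
order_id=301: status='processing' → inner[amount < 424] → 4
order_id=302: status='cancelled' → outer ELSE → 4
order_id=303: status='pending' → outer ELSE → 4
order_id=304: status='returned' → inner[priority < 4] → 8
order_id=305: status='processing' → inner[amount < 522] → 44
order_id=306: status='returned' → inner[priority < 4] → 8
order_id=307: status='shipped' → outer ELSE → 4
order_id=308: status='pending' → outer ELSE → 4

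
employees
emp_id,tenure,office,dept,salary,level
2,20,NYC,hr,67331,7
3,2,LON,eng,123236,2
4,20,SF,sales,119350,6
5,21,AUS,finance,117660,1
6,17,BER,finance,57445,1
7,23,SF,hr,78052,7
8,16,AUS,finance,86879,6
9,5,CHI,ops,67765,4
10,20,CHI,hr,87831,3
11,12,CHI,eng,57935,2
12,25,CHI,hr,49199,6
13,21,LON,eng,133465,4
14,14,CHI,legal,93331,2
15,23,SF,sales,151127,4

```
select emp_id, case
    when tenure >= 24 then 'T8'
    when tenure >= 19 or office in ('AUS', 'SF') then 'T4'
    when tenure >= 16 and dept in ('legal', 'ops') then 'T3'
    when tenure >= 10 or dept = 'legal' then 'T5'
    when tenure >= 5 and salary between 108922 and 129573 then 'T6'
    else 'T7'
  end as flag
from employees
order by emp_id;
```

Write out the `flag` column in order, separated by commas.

emp_id=2: tenure >= 19 or office in ('AUS', 'SF') → T4
emp_id=3: ELSE → T7
emp_id=4: tenure >= 19 or office in ('AUS', 'SF') → T4
emp_id=5: tenure >= 19 or office in ('AUS', 'SF') → T4
emp_id=6: tenure >= 10 or dept = 'legal' → T5
emp_id=7: tenure >= 19 or office in ('AUS', 'SF') → T4
emp_id=8: tenure >= 19 or office in ('AUS', 'SF') → T4
emp_id=9: ELSE → T7
emp_id=10: tenure >= 19 or office in ('AUS', 'SF') → T4
emp_id=11: tenure >= 10 or dept = 'legal' → T5
emp_id=12: tenure >= 24 → T8
emp_id=13: tenure >= 19 or office in ('AUS', 'SF') → T4
emp_id=14: tenure >= 10 or dept = 'legal' → T5
emp_id=15: tenure >= 19 or office in ('AUS', 'SF') → T4

T4, T7, T4, T4, T5, T4, T4, T7, T4, T5, T8, T4, T5, T4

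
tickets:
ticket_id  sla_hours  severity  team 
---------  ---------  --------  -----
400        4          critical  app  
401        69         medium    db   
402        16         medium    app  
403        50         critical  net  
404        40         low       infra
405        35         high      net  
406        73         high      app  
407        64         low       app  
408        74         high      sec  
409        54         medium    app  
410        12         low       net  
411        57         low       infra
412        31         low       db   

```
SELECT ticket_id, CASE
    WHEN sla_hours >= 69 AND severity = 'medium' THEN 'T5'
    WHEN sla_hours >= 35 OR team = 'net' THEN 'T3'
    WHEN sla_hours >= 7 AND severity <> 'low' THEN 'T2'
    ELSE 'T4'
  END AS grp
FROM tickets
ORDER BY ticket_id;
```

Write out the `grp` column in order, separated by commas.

T4, T5, T2, T3, T3, T3, T3, T3, T3, T3, T3, T3, T4

ticket_id=400: ELSE → T4
ticket_id=401: sla_hours >= 69 AND severity = 'medium' → T5
ticket_id=402: sla_hours >= 7 AND severity <> 'low' → T2
ticket_id=403: sla_hours >= 35 OR team = 'net' → T3
ticket_id=404: sla_hours >= 35 OR team = 'net' → T3
ticket_id=405: sla_hours >= 35 OR team = 'net' → T3
ticket_id=406: sla_hours >= 35 OR team = 'net' → T3
ticket_id=407: sla_hours >= 35 OR team = 'net' → T3
ticket_id=408: sla_hours >= 35 OR team = 'net' → T3
ticket_id=409: sla_hours >= 35 OR team = 'net' → T3
ticket_id=410: sla_hours >= 35 OR team = 'net' → T3
ticket_id=411: sla_hours >= 35 OR team = 'net' → T3
ticket_id=412: ELSE → T4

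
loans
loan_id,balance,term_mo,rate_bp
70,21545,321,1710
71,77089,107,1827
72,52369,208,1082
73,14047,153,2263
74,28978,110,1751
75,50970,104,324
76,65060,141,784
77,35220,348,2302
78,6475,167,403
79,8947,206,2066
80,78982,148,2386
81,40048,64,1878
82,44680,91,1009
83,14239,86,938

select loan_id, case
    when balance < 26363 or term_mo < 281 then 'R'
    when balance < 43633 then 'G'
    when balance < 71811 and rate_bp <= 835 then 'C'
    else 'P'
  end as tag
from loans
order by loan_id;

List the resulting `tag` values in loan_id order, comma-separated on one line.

loan_id=70: balance < 26363 or term_mo < 281 → R
loan_id=71: balance < 26363 or term_mo < 281 → R
loan_id=72: balance < 26363 or term_mo < 281 → R
loan_id=73: balance < 26363 or term_mo < 281 → R
loan_id=74: balance < 26363 or term_mo < 281 → R
loan_id=75: balance < 26363 or term_mo < 281 → R
loan_id=76: balance < 26363 or term_mo < 281 → R
loan_id=77: balance < 43633 → G
loan_id=78: balance < 26363 or term_mo < 281 → R
loan_id=79: balance < 26363 or term_mo < 281 → R
loan_id=80: balance < 26363 or term_mo < 281 → R
loan_id=81: balance < 26363 or term_mo < 281 → R
loan_id=82: balance < 26363 or term_mo < 281 → R
loan_id=83: balance < 26363 or term_mo < 281 → R

R, R, R, R, R, R, R, G, R, R, R, R, R, R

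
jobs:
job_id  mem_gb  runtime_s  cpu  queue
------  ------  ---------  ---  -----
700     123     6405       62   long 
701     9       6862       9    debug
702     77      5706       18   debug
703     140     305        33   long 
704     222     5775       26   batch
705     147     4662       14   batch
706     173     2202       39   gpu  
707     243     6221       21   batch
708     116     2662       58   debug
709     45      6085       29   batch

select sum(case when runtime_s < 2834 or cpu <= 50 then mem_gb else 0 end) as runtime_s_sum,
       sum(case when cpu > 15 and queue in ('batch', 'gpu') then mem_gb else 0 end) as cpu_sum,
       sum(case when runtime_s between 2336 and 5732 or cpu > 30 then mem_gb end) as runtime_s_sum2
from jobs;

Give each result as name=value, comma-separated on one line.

[runtime_s_sum: runtime_s < 2834 or cpu <= 50]
job_id=700: ✗
job_id=701: ✓ → 9
job_id=702: ✓ → 77
job_id=703: ✓ → 140
job_id=704: ✓ → 222
job_id=705: ✓ → 147
job_id=706: ✓ → 173
job_id=707: ✓ → 243
job_id=708: ✓ → 116
job_id=709: ✓ → 45
runtime_s_sum = 9 + 77 + 140 + 222 + 147 + 173 + 243 + 116 + 45 = 1172
—
[cpu_sum: cpu > 15 and queue in ('batch', 'gpu')]
job_id=700: ✗
job_id=701: ✗
job_id=702: ✗
job_id=703: ✗
job_id=704: ✓ → 222
job_id=705: ✗
job_id=706: ✓ → 173
job_id=707: ✓ → 243
job_id=708: ✗
job_id=709: ✓ → 45
cpu_sum = 222 + 173 + 243 + 45 = 683
—
[runtime_s_sum2: runtime_s between 2336 and 5732 or cpu > 30]
job_id=700: ✓ → 123
job_id=701: ✗
job_id=702: ✓ → 77
job_id=703: ✓ → 140
job_id=704: ✗
job_id=705: ✓ → 147
job_id=706: ✓ → 173
job_id=707: ✗
job_id=708: ✓ → 116
job_id=709: ✗
runtime_s_sum2 = 123 + 77 + 140 + 147 + 173 + 116 = 776

runtime_s_sum=1172, cpu_sum=683, runtime_s_sum2=776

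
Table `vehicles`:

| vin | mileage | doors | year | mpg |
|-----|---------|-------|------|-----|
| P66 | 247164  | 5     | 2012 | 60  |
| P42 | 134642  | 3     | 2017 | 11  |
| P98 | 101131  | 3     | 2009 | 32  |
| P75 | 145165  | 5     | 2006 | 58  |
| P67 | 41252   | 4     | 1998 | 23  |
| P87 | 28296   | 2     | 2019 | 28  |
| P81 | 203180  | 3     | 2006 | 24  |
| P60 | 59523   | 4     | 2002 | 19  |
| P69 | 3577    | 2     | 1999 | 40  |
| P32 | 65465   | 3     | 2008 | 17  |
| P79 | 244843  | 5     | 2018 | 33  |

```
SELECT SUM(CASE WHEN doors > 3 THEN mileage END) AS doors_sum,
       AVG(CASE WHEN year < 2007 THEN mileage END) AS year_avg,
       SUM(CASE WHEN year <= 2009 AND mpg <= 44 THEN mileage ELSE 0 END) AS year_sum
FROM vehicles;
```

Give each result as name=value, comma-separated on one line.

doors_sum=737947, year_avg=90539.4, year_sum=474128

[doors_sum: doors > 3]
vin=P66: ✓ → 247164
vin=P42: ✗
vin=P98: ✗
vin=P75: ✓ → 145165
vin=P67: ✓ → 41252
vin=P87: ✗
vin=P81: ✗
vin=P60: ✓ → 59523
vin=P69: ✗
vin=P32: ✗
vin=P79: ✓ → 244843
doors_sum = 247164 + 145165 + 41252 + 59523 + 244843 = 737947
—
[year_avg: year < 2007]
vin=P66: ✗
vin=P42: ✗
vin=P98: ✗
vin=P75: ✓ → 145165
vin=P67: ✓ → 41252
vin=P87: ✗
vin=P81: ✓ → 203180
vin=P60: ✓ → 59523
vin=P69: ✓ → 3577
vin=P32: ✗
vin=P79: ✗
year_avg = (145165 + 41252 + 203180 + 59523 + 3577) / 5 = 90539.4
—
[year_sum: year <= 2009 AND mpg <= 44]
vin=P66: ✗
vin=P42: ✗
vin=P98: ✓ → 101131
vin=P75: ✗
vin=P67: ✓ → 41252
vin=P87: ✗
vin=P81: ✓ → 203180
vin=P60: ✓ → 59523
vin=P69: ✓ → 3577
vin=P32: ✓ → 65465
vin=P79: ✗
year_sum = 101131 + 41252 + 203180 + 59523 + 3577 + 65465 = 474128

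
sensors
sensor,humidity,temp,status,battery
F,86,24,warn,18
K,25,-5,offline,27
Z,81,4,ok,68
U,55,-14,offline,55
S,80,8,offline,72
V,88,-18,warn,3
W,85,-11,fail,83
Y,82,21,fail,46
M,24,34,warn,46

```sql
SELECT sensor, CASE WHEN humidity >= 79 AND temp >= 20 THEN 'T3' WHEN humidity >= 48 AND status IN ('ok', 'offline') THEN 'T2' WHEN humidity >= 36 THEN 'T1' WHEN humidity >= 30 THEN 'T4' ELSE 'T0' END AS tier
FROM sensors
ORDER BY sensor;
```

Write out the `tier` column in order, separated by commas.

sensor=F: humidity >= 79 AND temp >= 20 → T3
sensor=K: ELSE → T0
sensor=M: ELSE → T0
sensor=S: humidity >= 48 AND status IN ('ok', 'offline') → T2
sensor=U: humidity >= 48 AND status IN ('ok', 'offline') → T2
sensor=V: humidity >= 36 → T1
sensor=W: humidity >= 36 → T1
sensor=Y: humidity >= 79 AND temp >= 20 → T3
sensor=Z: humidity >= 48 AND status IN ('ok', 'offline') → T2

T3, T0, T0, T2, T2, T1, T1, T3, T2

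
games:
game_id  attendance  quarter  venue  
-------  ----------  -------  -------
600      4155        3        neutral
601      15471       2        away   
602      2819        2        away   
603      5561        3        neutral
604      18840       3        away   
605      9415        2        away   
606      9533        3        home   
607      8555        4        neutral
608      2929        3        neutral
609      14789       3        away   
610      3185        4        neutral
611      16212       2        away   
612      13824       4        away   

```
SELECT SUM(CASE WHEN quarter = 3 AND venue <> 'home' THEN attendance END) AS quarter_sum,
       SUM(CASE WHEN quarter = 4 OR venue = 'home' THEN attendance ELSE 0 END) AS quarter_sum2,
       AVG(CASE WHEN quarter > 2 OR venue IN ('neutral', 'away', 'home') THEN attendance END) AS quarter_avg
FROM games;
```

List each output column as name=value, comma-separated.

quarter_sum=46274, quarter_sum2=35097, quarter_avg=9637.5384615385

[quarter_sum: quarter = 3 AND venue <> 'home']
game_id=600: ✓ → 4155
game_id=601: ✗
game_id=602: ✗
game_id=603: ✓ → 5561
game_id=604: ✓ → 18840
game_id=605: ✗
game_id=606: ✗
game_id=607: ✗
game_id=608: ✓ → 2929
game_id=609: ✓ → 14789
game_id=610: ✗
game_id=611: ✗
game_id=612: ✗
quarter_sum = 4155 + 5561 + 18840 + 2929 + 14789 = 46274
—
[quarter_sum2: quarter = 4 OR venue = 'home']
game_id=600: ✗
game_id=601: ✗
game_id=602: ✗
game_id=603: ✗
game_id=604: ✗
game_id=605: ✗
game_id=606: ✓ → 9533
game_id=607: ✓ → 8555
game_id=608: ✗
game_id=609: ✗
game_id=610: ✓ → 3185
game_id=611: ✗
game_id=612: ✓ → 13824
quarter_sum2 = 9533 + 8555 + 3185 + 13824 = 35097
—
[quarter_avg: quarter > 2 OR venue IN ('neutral', 'away', 'home')]
game_id=600: ✓ → 4155
game_id=601: ✓ → 15471
game_id=602: ✓ → 2819
game_id=603: ✓ → 5561
game_id=604: ✓ → 18840
game_id=605: ✓ → 9415
game_id=606: ✓ → 9533
game_id=607: ✓ → 8555
game_id=608: ✓ → 2929
game_id=609: ✓ → 14789
game_id=610: ✓ → 3185
game_id=611: ✓ → 16212
game_id=612: ✓ → 13824
quarter_avg = (4155 + 15471 + 2819 + 5561 + 18840 + 9415 + 9533 + 8555 + 2929 + 14789 + 3185 + 16212 + 13824) / 13 = 9637.5384615385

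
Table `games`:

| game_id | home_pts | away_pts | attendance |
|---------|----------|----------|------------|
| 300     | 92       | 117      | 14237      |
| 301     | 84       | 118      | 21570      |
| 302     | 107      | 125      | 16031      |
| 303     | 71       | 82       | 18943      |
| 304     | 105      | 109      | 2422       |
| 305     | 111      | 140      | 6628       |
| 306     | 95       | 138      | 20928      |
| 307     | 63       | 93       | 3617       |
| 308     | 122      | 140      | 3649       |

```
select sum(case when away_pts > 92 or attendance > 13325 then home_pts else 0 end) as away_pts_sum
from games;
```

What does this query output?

850

game_id=300: ✓ → 92
game_id=301: ✓ → 84
game_id=302: ✓ → 107
game_id=303: ✓ → 71
game_id=304: ✓ → 105
game_id=305: ✓ → 111
game_id=306: ✓ → 95
game_id=307: ✓ → 63
game_id=308: ✓ → 122
away_pts_sum = 92 + 84 + 107 + 71 + 105 + 111 + 95 + 63 + 122 = 850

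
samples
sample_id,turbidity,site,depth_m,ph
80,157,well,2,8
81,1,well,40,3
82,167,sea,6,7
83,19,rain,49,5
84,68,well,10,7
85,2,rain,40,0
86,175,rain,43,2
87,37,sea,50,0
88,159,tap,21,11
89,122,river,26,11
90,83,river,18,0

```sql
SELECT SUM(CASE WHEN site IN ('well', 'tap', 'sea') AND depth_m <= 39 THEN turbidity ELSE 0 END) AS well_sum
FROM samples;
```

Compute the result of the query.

sample_id=80: ✓ → 157
sample_id=81: ✗
sample_id=82: ✓ → 167
sample_id=83: ✗
sample_id=84: ✓ → 68
sample_id=85: ✗
sample_id=86: ✗
sample_id=87: ✗
sample_id=88: ✓ → 159
sample_id=89: ✗
sample_id=90: ✗
well_sum = 157 + 167 + 68 + 159 = 551

551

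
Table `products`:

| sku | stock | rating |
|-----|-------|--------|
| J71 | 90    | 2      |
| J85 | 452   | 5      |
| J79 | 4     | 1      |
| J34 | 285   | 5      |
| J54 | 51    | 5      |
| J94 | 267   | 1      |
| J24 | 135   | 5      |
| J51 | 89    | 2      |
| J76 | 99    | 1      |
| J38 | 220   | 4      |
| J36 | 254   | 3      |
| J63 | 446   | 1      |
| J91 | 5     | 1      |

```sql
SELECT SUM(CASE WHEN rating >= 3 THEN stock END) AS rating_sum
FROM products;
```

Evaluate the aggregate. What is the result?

sku=J71: ✗
sku=J85: ✓ → 452
sku=J79: ✗
sku=J34: ✓ → 285
sku=J54: ✓ → 51
sku=J94: ✗
sku=J24: ✓ → 135
sku=J51: ✗
sku=J76: ✗
sku=J38: ✓ → 220
sku=J36: ✓ → 254
sku=J63: ✗
sku=J91: ✗
rating_sum = 452 + 285 + 51 + 135 + 220 + 254 = 1397

1397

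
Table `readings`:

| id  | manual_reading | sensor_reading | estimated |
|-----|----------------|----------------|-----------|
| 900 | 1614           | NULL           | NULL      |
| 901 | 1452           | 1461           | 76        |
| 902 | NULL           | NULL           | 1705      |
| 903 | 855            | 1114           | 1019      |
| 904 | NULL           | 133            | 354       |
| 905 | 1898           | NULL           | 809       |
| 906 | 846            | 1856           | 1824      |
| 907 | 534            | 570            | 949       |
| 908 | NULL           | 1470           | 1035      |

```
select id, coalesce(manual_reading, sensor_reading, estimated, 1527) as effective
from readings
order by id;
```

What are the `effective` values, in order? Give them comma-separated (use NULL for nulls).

1614, 1452, 1705, 855, 133, 1898, 846, 534, 1470

id=900: manual_reading=1614 → 1614
id=901: manual_reading=1452 → 1452
id=902: manual_reading=NULL, sensor_reading=NULL, estimated=1705 → 1705
id=903: manual_reading=855 → 855
id=904: manual_reading=NULL, sensor_reading=133 → 133
id=905: manual_reading=1898 → 1898
id=906: manual_reading=846 → 846
id=907: manual_reading=534 → 534
id=908: manual_reading=NULL, sensor_reading=1470 → 1470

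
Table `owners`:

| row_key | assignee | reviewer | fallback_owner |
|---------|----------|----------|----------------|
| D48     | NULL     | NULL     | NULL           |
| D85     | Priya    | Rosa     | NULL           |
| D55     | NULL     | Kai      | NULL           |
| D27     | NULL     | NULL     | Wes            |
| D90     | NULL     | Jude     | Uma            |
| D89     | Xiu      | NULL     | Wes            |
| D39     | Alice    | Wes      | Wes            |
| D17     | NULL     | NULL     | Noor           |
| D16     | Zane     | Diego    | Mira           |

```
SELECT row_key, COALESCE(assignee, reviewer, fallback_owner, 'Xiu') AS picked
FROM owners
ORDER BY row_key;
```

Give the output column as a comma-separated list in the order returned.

Zane, Noor, Wes, Alice, Xiu, Kai, Priya, Xiu, Jude

row_key=D16: assignee=Zane → Zane
row_key=D17: assignee=NULL, reviewer=NULL, fallback_owner=Noor → Noor
row_key=D27: assignee=NULL, reviewer=NULL, fallback_owner=Wes → Wes
row_key=D39: assignee=Alice → Alice
row_key=D48: assignee=NULL, reviewer=NULL, fallback_owner=NULL, → literal Xiu → Xiu
row_key=D55: assignee=NULL, reviewer=Kai → Kai
row_key=D85: assignee=Priya → Priya
row_key=D89: assignee=Xiu → Xiu
row_key=D90: assignee=NULL, reviewer=Jude → Jude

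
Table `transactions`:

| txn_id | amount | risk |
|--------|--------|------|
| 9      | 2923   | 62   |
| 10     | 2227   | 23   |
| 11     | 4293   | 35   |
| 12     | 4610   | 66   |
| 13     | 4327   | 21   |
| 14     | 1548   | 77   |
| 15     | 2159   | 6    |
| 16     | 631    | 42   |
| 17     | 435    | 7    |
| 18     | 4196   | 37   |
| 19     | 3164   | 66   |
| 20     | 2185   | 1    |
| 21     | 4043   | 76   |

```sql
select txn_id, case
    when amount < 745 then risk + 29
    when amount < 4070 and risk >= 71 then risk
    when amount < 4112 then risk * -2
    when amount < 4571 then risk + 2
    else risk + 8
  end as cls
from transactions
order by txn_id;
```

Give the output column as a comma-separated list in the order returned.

-124, -46, 37, 74, 23, 77, -12, 71, 36, 39, -132, -2, 76

txn_id=9: amount < 4112 → -124
txn_id=10: amount < 4112 → -46
txn_id=11: amount < 4571 → 37
txn_id=12: ELSE → 74
txn_id=13: amount < 4571 → 23
txn_id=14: amount < 4070 and risk >= 71 → 77
txn_id=15: amount < 4112 → -12
txn_id=16: amount < 745 → 71
txn_id=17: amount < 745 → 36
txn_id=18: amount < 4571 → 39
txn_id=19: amount < 4112 → -132
txn_id=20: amount < 4112 → -2
txn_id=21: amount < 4070 and risk >= 71 → 76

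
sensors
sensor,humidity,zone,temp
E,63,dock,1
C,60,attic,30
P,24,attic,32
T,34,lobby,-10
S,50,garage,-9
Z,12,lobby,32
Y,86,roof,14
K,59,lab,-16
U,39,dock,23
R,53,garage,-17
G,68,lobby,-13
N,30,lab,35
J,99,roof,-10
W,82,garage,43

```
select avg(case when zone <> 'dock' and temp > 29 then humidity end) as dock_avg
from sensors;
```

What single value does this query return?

41.6

sensor=E: ✗
sensor=C: ✓ → 60
sensor=P: ✓ → 24
sensor=T: ✗
sensor=S: ✗
sensor=Z: ✓ → 12
sensor=Y: ✗
sensor=K: ✗
sensor=U: ✗
sensor=R: ✗
sensor=G: ✗
sensor=N: ✓ → 30
sensor=J: ✗
sensor=W: ✓ → 82
dock_avg = (60 + 24 + 12 + 30 + 82) / 5 = 41.6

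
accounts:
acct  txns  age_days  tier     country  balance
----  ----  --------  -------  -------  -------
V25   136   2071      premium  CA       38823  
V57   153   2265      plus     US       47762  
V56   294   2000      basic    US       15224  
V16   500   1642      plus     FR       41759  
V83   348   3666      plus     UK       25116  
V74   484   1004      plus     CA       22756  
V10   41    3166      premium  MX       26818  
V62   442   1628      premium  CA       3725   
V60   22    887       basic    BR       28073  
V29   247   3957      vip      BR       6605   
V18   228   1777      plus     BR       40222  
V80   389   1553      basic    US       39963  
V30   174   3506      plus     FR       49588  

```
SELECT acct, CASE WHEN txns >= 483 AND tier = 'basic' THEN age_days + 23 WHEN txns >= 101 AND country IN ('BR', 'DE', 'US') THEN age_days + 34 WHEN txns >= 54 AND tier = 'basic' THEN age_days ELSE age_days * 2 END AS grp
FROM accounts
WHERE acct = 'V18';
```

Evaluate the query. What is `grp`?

acct = V18: txns=228, age_days=1777, tier=plus, country=BR, balance=40222.
txns >= 483 AND tier = 'basic' → false
txns >= 101 AND country IN ('BR', 'DE', 'US') → true → 1811

1811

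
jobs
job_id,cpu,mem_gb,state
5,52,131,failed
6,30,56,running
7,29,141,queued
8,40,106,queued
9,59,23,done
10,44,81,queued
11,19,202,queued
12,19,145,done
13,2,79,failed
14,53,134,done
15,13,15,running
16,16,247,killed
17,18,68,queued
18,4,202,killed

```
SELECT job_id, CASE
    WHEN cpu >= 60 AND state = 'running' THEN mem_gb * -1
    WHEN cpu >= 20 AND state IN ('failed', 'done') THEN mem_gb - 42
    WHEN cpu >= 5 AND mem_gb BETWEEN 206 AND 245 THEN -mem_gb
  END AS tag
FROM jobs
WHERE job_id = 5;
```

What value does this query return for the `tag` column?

job_id = 5: cpu=52, mem_gb=131, state=failed.
cpu >= 60 AND state = 'running' → false
cpu >= 20 AND state IN ('failed', 'done') → true → 89

89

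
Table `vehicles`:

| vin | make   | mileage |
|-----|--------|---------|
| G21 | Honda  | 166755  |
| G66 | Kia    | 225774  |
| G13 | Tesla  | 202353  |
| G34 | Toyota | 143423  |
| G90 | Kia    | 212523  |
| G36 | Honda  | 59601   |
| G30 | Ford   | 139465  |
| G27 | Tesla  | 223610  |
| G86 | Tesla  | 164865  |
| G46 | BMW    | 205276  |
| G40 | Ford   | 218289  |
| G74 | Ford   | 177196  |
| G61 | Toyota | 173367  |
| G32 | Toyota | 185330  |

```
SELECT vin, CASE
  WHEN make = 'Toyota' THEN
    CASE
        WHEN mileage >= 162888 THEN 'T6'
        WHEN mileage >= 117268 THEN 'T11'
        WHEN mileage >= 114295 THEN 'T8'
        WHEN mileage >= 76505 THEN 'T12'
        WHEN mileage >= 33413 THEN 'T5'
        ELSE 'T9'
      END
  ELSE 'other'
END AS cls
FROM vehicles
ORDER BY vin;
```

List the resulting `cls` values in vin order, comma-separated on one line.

other, other, other, other, T6, T11, other, other, other, T6, other, other, other, other

vin=G13: make='Tesla' → outer ELSE → other
vin=G21: make='Honda' → outer ELSE → other
vin=G27: make='Tesla' → outer ELSE → other
vin=G30: make='Ford' → outer ELSE → other
vin=G32: make='Toyota' → inner[mileage >= 162888] → T6
vin=G34: make='Toyota' → inner[mileage >= 117268] → T11
vin=G36: make='Honda' → outer ELSE → other
vin=G40: make='Ford' → outer ELSE → other
vin=G46: make='BMW' → outer ELSE → other
vin=G61: make='Toyota' → inner[mileage >= 162888] → T6
vin=G66: make='Kia' → outer ELSE → other
vin=G74: make='Ford' → outer ELSE → other
vin=G86: make='Tesla' → outer ELSE → other
vin=G90: make='Kia' → outer ELSE → other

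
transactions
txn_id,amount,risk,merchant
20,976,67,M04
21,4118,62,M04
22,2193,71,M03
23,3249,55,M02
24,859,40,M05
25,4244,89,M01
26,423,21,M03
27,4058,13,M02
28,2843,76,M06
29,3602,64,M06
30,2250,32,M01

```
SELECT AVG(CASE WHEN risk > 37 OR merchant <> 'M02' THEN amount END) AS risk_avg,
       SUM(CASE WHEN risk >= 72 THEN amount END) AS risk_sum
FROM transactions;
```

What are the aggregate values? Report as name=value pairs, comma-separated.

[risk_avg: risk > 37 OR merchant <> 'M02']
txn_id=20: ✓ → 976
txn_id=21: ✓ → 4118
txn_id=22: ✓ → 2193
txn_id=23: ✓ → 3249
txn_id=24: ✓ → 859
txn_id=25: ✓ → 4244
txn_id=26: ✓ → 423
txn_id=27: ✗
txn_id=28: ✓ → 2843
txn_id=29: ✓ → 3602
txn_id=30: ✓ → 2250
risk_avg = (976 + 4118 + 2193 + 3249 + 859 + 4244 + 423 + 2843 + 3602 + 2250) / 10 = 2475.7
—
[risk_sum: risk >= 72]
txn_id=20: ✗
txn_id=21: ✗
txn_id=22: ✗
txn_id=23: ✗
txn_id=24: ✗
txn_id=25: ✓ → 4244
txn_id=26: ✗
txn_id=27: ✗
txn_id=28: ✓ → 2843
txn_id=29: ✗
txn_id=30: ✗
risk_sum = 4244 + 2843 = 7087

risk_avg=2475.7, risk_sum=7087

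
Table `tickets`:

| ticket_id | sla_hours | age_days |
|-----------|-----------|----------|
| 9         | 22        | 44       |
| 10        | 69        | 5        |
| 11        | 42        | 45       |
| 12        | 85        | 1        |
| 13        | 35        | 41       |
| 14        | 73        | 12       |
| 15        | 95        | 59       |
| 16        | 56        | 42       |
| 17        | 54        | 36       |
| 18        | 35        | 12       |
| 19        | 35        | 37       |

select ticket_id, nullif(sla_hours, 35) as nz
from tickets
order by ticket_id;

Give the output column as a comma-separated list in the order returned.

ticket_id=9: sla_hours=22 vs 35: differ → 22
ticket_id=10: sla_hours=69 vs 35: differ → 69
ticket_id=11: sla_hours=42 vs 35: differ → 42
ticket_id=12: sla_hours=85 vs 35: differ → 85
ticket_id=13: sla_hours=35 vs 35: equal → NULL
ticket_id=14: sla_hours=73 vs 35: differ → 73
ticket_id=15: sla_hours=95 vs 35: differ → 95
ticket_id=16: sla_hours=56 vs 35: differ → 56
ticket_id=17: sla_hours=54 vs 35: differ → 54
ticket_id=18: sla_hours=35 vs 35: equal → NULL
ticket_id=19: sla_hours=35 vs 35: equal → NULL

22, 69, 42, 85, NULL, 73, 95, 56, 54, NULL, NULL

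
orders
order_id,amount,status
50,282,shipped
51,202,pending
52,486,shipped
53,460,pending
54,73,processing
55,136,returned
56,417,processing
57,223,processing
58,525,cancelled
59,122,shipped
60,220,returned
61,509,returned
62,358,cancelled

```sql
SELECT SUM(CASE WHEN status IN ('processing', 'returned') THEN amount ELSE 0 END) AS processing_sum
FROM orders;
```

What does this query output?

1578

order_id=50: ✗
order_id=51: ✗
order_id=52: ✗
order_id=53: ✗
order_id=54: ✓ → 73
order_id=55: ✓ → 136
order_id=56: ✓ → 417
order_id=57: ✓ → 223
order_id=58: ✗
order_id=59: ✗
order_id=60: ✓ → 220
order_id=61: ✓ → 509
order_id=62: ✗
processing_sum = 73 + 136 + 417 + 223 + 220 + 509 = 1578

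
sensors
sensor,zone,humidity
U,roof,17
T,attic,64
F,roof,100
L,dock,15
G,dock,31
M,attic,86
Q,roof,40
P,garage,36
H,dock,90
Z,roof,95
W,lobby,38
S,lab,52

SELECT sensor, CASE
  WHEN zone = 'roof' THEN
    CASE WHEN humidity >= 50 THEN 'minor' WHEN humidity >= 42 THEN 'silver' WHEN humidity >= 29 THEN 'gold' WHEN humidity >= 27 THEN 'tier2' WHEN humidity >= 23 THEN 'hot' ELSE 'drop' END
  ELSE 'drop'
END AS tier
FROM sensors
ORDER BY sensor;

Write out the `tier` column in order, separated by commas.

sensor=F: zone='roof' → inner[humidity >= 50] → minor
sensor=G: zone='dock' → outer ELSE → drop
sensor=H: zone='dock' → outer ELSE → drop
sensor=L: zone='dock' → outer ELSE → drop
sensor=M: zone='attic' → outer ELSE → drop
sensor=P: zone='garage' → outer ELSE → drop
sensor=Q: zone='roof' → inner[humidity >= 29] → gold
sensor=S: zone='lab' → outer ELSE → drop
sensor=T: zone='attic' → outer ELSE → drop
sensor=U: zone='roof' → inner[ELSE] → drop
sensor=W: zone='lobby' → outer ELSE → drop
sensor=Z: zone='roof' → inner[humidity >= 50] → minor

minor, drop, drop, drop, drop, drop, gold, drop, drop, drop, drop, minor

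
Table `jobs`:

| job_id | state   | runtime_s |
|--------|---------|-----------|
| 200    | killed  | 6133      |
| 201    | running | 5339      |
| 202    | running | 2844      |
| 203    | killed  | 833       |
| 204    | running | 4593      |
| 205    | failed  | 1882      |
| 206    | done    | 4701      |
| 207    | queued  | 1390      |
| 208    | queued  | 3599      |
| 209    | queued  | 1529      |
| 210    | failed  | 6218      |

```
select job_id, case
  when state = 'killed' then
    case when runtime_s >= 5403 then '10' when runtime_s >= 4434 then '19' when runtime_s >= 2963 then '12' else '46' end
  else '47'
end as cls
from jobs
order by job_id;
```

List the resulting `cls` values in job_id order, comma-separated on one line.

job_id=200: state='killed' → inner[runtime_s >= 5403] → 10
job_id=201: state='running' → outer ELSE → 47
job_id=202: state='running' → outer ELSE → 47
job_id=203: state='killed' → inner[ELSE] → 46
job_id=204: state='running' → outer ELSE → 47
job_id=205: state='failed' → outer ELSE → 47
job_id=206: state='done' → outer ELSE → 47
job_id=207: state='queued' → outer ELSE → 47
job_id=208: state='queued' → outer ELSE → 47
job_id=209: state='queued' → outer ELSE → 47
job_id=210: state='failed' → outer ELSE → 47

10, 47, 47, 46, 47, 47, 47, 47, 47, 47, 47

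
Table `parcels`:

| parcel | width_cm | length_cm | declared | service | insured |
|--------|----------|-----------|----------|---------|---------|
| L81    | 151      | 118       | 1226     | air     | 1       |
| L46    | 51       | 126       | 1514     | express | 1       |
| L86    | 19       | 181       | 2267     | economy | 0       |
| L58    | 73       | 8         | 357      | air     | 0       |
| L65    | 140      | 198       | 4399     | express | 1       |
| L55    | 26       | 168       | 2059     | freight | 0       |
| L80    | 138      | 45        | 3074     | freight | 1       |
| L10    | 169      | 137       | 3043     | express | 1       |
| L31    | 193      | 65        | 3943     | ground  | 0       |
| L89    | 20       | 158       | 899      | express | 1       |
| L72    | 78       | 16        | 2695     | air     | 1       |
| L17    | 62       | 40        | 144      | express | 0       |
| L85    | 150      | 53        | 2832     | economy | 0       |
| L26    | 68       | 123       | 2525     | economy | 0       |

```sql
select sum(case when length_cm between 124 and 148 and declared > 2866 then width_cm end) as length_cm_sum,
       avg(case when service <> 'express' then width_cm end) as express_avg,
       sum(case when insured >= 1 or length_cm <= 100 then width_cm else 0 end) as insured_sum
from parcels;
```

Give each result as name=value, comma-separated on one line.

length_cm_sum=169, express_avg=99.5555555556, insured_sum=1225

[length_cm_sum: length_cm between 124 and 148 and declared > 2866]
parcel=L81: ✗
parcel=L46: ✗
parcel=L86: ✗
parcel=L58: ✗
parcel=L65: ✗
parcel=L55: ✗
parcel=L80: ✗
parcel=L10: ✓ → 169
parcel=L31: ✗
parcel=L89: ✗
parcel=L72: ✗
parcel=L17: ✗
parcel=L85: ✗
parcel=L26: ✗
length_cm_sum = 169
—
[express_avg: service <> 'express']
parcel=L81: ✓ → 151
parcel=L46: ✗
parcel=L86: ✓ → 19
parcel=L58: ✓ → 73
parcel=L65: ✗
parcel=L55: ✓ → 26
parcel=L80: ✓ → 138
parcel=L10: ✗
parcel=L31: ✓ → 193
parcel=L89: ✗
parcel=L72: ✓ → 78
parcel=L17: ✗
parcel=L85: ✓ → 150
parcel=L26: ✓ → 68
express_avg = (151 + 19 + 73 + 26 + 138 + 193 + 78 + 150 + 68) / 9 = 99.5555555556
—
[insured_sum: insured >= 1 or length_cm <= 100]
parcel=L81: ✓ → 151
parcel=L46: ✓ → 51
parcel=L86: ✗
parcel=L58: ✓ → 73
parcel=L65: ✓ → 140
parcel=L55: ✗
parcel=L80: ✓ → 138
parcel=L10: ✓ → 169
parcel=L31: ✓ → 193
parcel=L89: ✓ → 20
parcel=L72: ✓ → 78
parcel=L17: ✓ → 62
parcel=L85: ✓ → 150
parcel=L26: ✗
insured_sum = 151 + 51 + 73 + 140 + 138 + 169 + 193 + 20 + 78 + 62 + 150 = 1225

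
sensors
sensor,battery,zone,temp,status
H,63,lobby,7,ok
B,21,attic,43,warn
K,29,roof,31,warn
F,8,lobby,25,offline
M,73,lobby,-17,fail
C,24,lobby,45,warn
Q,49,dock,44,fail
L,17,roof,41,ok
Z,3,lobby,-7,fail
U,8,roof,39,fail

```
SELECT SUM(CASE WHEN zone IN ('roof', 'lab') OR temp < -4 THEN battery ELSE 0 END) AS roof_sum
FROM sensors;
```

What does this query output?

130

sensor=H: ✗
sensor=B: ✗
sensor=K: ✓ → 29
sensor=F: ✗
sensor=M: ✓ → 73
sensor=C: ✗
sensor=Q: ✗
sensor=L: ✓ → 17
sensor=Z: ✓ → 3
sensor=U: ✓ → 8
roof_sum = 29 + 73 + 17 + 3 + 8 = 130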